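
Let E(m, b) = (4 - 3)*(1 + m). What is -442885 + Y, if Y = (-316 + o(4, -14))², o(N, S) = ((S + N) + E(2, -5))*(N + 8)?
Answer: -282885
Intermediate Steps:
E(m, b) = 1 + m (E(m, b) = 1*(1 + m) = 1 + m)
o(N, S) = (8 + N)*(3 + N + S) (o(N, S) = ((S + N) + (1 + 2))*(N + 8) = ((N + S) + 3)*(8 + N) = (3 + N + S)*(8 + N) = (8 + N)*(3 + N + S))
Y = 160000 (Y = (-316 + (24 + 4² + 8*(-14) + 11*4 + 4*(-14)))² = (-316 + (24 + 16 - 112 + 44 - 56))² = (-316 - 84)² = (-400)² = 160000)
-442885 + Y = -442885 + 160000 = -282885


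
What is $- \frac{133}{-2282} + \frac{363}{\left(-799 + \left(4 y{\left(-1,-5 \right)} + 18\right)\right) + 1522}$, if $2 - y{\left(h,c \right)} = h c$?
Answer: $\frac{44063}{79218} \approx 0.55622$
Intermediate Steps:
$y{\left(h,c \right)} = 2 - c h$ ($y{\left(h,c \right)} = 2 - h c = 2 - c h$)
$- \frac{133}{-2282} + \frac{363}{\left(-799 + \left(4 y{\left(-1,-5 \right)} + 18\right)\right) + 1522} = - \frac{133}{-2282} + \frac{363}{\left(-799 + \left(4 \left(2 - \left(-5\right) \left(-1\right)\right) + 18\right)\right) + 1522} = \left(-133\right) \left(- \frac{1}{2282}\right) + \frac{363}{\left(-799 + \left(4 \left(2 - 5\right) + 18\right)\right) + 1522} = \frac{19}{326} + \frac{363}{\left(-799 + \left(4 \left(-3\right) + 18\right)\right) + 1522} = \frac{19}{326} + \frac{363}{\left(-799 + \left(-12 + 18\right)\right) + 1522} = \frac{19}{326} + \frac{363}{\left(-799 + 6\right) + 1522} = \frac{19}{326} + \frac{363}{-793 + 1522} = \frac{19}{326} + \frac{363}{729} = \frac{19}{326} + 363 \cdot \frac{1}{729} = \frac{19}{326} + \frac{121}{243} = \frac{44063}{79218}$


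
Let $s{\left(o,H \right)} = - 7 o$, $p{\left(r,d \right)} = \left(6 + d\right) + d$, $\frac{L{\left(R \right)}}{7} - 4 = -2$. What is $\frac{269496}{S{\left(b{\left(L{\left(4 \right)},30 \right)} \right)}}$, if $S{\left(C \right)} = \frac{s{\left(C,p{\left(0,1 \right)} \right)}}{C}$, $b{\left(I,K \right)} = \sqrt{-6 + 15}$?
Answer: $- \frac{269496}{7} \approx -38499.0$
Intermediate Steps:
$L{\left(R \right)} = 14$ ($L{\left(R \right)} = 28 + 7 \left(-2\right) = 28 - 14 = 14$)
$b{\left(I,K \right)} = 3$ ($b{\left(I,K \right)} = \sqrt{9} = 3$)
$p{\left(r,d \right)} = 6 + 2 d$
$S{\left(C \right)} = -7$ ($S{\left(C \right)} = \frac{\left(-7\right) C}{C} = -7$)
$\frac{269496}{S{\left(b{\left(L{\left(4 \right)},30 \right)} \right)}} = \frac{269496}{-7} = 269496 \left(- \frac{1}{7}\right) = - \frac{269496}{7}$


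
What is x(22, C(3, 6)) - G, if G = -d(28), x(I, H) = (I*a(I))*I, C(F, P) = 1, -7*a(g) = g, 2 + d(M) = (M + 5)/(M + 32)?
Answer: -213163/140 ≈ -1522.6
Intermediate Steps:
d(M) = -2 + (5 + M)/(32 + M) (d(M) = -2 + (M + 5)/(M + 32) = -2 + (5 + M)/(32 + M))
a(g) = -g/7
x(I, H) = -I**3/7 (x(I, H) = (I*(-I/7))*I = (-I**2/7)*I = -I**3/7)
G = 29/20 (G = -(-59 - 1*28)/(32 + 28) = -(-59 - 28)/60 = -(-87)/60 = -1*(-29/20) = 29/20 ≈ 1.4500)
x(22, C(3, 6)) - G = -1/7*22**3 - 1*29/20 = -1/7*10648 - 29/20 = -10648/7 - 29/20 = -213163/140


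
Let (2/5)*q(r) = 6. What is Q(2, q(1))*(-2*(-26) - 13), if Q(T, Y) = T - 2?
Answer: 0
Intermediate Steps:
q(r) = 15 (q(r) = (5/2)*6 = 15)
Q(T, Y) = -2 + T
Q(2, q(1))*(-2*(-26) - 13) = (-2 + 2)*(-2*(-26) - 13) = 0*(52 - 13) = 0*39 = 0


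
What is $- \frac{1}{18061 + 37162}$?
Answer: $- \frac{1}{55223} \approx -1.8108 \cdot 10^{-5}$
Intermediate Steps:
$- \frac{1}{18061 + 37162} = - \frac{1}{55223}$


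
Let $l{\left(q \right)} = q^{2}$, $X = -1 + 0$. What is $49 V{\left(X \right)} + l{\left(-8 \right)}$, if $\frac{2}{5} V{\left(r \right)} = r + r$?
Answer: $-181$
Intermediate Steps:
$X = -1$
$V{\left(r \right)} = 5 r$ ($V{\left(r \right)} = \frac{5 \left(r + r\right)}{2} = \frac{5 \cdot 2 r}{2} = 5 r$)
$49 V{\left(X \right)} + l{\left(-8 \right)} = 49 \cdot 5 \left(-1\right) + \left(-8\right)^{2} = 49 \left(-5\right) + 64 = -245 + 64 = -181$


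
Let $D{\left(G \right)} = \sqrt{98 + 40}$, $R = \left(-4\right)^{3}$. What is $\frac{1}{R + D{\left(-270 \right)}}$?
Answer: $- \frac{32}{1979} - \frac{\sqrt{138}}{3958} \approx -0.019138$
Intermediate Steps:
$R = -64$
$D{\left(G \right)} = \sqrt{138}$
$\frac{1}{R + D{\left(-270 \right)}} = \frac{1}{-64 + \sqrt{138}}$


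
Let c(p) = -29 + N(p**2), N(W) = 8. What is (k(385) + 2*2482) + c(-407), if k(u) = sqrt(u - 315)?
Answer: 4943 + sqrt(70) ≈ 4951.4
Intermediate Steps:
k(u) = sqrt(-315 + u)
c(p) = -21 (c(p) = -29 + 8 = -21)
(k(385) + 2*2482) + c(-407) = (sqrt(-315 + 385) + 2*2482) - 21 = (sqrt(70) + 4964) - 21 = (4964 + sqrt(70)) - 21 = 4943 + sqrt(70)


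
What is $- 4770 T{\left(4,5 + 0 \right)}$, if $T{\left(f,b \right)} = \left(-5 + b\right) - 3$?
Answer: $14310$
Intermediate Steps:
$T{\left(f,b \right)} = -8 + b$
$- 4770 T{\left(4,5 + 0 \right)} = - 4770 \left(-8 + \left(5 + 0\right)\right) = - 4770 \left(-8 + 5\right) = \left(-4770\right) \left(-3\right) = 14310$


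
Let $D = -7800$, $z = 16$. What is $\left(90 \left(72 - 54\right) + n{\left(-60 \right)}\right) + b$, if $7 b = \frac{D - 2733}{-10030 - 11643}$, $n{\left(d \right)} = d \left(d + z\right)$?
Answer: $\frac{646299393}{151711} \approx 4260.1$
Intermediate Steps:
$n{\left(d \right)} = d \left(16 + d\right)$ ($n{\left(d \right)} = d \left(d + 16\right) = d \left(16 + d\right)$)
$b = \frac{10533}{151711}$ ($b = \frac{\left(-7800 - 2733\right) \frac{1}{-10030 - 11643}}{7} = \frac{\left(-10533\right) \frac{1}{-21673}}{7} = \frac{\left(-10533\right) \left(- \frac{1}{21673}\right)}{7} = \frac{1}{7} \cdot \frac{10533}{21673} = \frac{10533}{151711} \approx 0.069428$)
$\left(90 \left(72 - 54\right) + n{\left(-60 \right)}\right) + b = \left(90 \left(72 - 54\right) - 60 \left(16 - 60\right)\right) + \frac{10533}{151711} = \left(90 \left(72 - 54\right) - -2640\right) + \frac{10533}{151711} = \left(90 \left(72 - 54\right) + 2640\right) + \frac{10533}{151711} = \left(90 \cdot 18 + 2640\right) + \frac{10533}{151711} = \left(1620 + 2640\right) + \frac{10533}{151711} = 4260 + \frac{10533}{151711} = \frac{646299393}{151711}$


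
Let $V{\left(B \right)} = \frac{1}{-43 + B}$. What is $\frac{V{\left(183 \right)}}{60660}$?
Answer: $\frac{1}{8492400} \approx 1.1775 \cdot 10^{-7}$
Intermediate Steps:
$\frac{V{\left(183 \right)}}{60660} = \frac{1}{\left(-43 + 183\right) 60660} = \frac{1}{140} \cdot \frac{1}{60660} = \frac{1}{8492400}$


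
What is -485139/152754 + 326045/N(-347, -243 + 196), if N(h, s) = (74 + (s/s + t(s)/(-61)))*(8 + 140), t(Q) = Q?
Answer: 451037184991/17415381704 ≈ 25.899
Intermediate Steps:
N(h, s) = 11100 - 148*s/61 (N(h, s) = (74 + (s/s + s/(-61)))*(8 + 140) = (74 + (1 + s*(-1/61)))*148 = (74 + (1 - s/61))*148 = (75 - s/61)*148 = 11100 - 148*s/61)
-485139/152754 + 326045/N(-347, -243 + 196) = -485139/152754 + 326045/(11100 - 148*(-243 + 196)/61) = -485139*1/152754 + 326045/(11100 - 148/61*(-47)) = -161713/50918 + 326045/(11100 + 6956/61) = -161713/50918 + 326045/(684056/61) = -161713/50918 + 326045*(61/684056) = -161713/50918 + 19888745/684056 = 451037184991/17415381704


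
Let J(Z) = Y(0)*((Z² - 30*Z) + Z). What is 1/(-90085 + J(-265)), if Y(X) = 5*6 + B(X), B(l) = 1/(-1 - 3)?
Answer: 2/4455475 ≈ 4.4889e-7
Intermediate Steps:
B(l) = -¼ (B(l) = 1/(-4) = -¼)
Y(X) = 119/4 (Y(X) = 5*6 - ¼ = 30 - ¼ = 119/4)
J(Z) = -3451*Z/4 + 119*Z²/4 (J(Z) = 119*((Z² - 30*Z) + Z)/4 = 119*(Z² - 29*Z)/4 = -3451*Z/4 + 119*Z²/4)
1/(-90085 + J(-265)) = 1/(-90085 + (119/4)*(-265)*(-29 - 265)) = 1/(-90085 + (119/4)*(-265)*(-294)) = 1/(-90085 + 4635645/2) = 1/(4455475/2) = 2/4455475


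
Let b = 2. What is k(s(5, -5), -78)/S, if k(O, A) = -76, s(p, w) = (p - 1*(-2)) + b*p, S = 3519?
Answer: -76/3519 ≈ -0.021597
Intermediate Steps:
s(p, w) = 2 + 3*p (s(p, w) = (p - 1*(-2)) + 2*p = (p + 2) + 2*p = (2 + p) + 2*p = 2 + 3*p)
k(s(5, -5), -78)/S = -76/3519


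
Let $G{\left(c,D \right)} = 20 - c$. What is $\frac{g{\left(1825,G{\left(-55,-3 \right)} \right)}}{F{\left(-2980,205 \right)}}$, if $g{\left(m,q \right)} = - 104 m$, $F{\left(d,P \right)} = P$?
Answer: $- \frac{37960}{41} \approx -925.85$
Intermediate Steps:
$\frac{g{\left(1825,G{\left(-55,-3 \right)} \right)}}{F{\left(-2980,205 \right)}} = \frac{\left(-104\right) 1825}{205} = \left(-189800\right) \frac{1}{205} = - \frac{37960}{41}$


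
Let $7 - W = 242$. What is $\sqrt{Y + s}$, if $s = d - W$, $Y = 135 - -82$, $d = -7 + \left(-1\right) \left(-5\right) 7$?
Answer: $4 \sqrt{30} \approx 21.909$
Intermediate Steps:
$W = -235$ ($W = 7 - 242 = -235$)
$d = 28$ ($d = -7 + 5 \cdot 7 = -7 + 35 = 28$)
$Y = 217$ ($Y = 135 + 82 = 217$)
$s = 263$ ($s = 28 - -235 = 28 + 235 = 263$)
$\sqrt{Y + s} = \sqrt{217 + 263} = \sqrt{480} = 4 \sqrt{30}$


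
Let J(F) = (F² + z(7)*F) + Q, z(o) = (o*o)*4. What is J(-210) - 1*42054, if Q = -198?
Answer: -39312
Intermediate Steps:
z(o) = 4*o² (z(o) = o²*4 = 4*o²)
J(F) = -198 + F² + 196*F (J(F) = (F² + (4*7²)*F) - 198 = (F² + (4*49)*F) - 198 = (F² + 196*F) - 198 = -198 + F² + 196*F)
J(-210) - 1*42054 = (-198 + (-210)² + 196*(-210)) - 1*42054 = (-198 + 44100 - 41160) - 42054 = 2742 - 42054 = -39312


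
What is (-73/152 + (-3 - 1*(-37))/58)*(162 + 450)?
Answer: 71451/1102 ≈ 64.838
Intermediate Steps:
(-73/152 + (-3 - 1*(-37))/58)*(162 + 450) = (-73*1/152 + (-3 + 37)*(1/58))*612 = (-73/152 + 34*(1/58))*612 = (-73/152 + 17/29)*612 = (467/4408)*612 = 71451/1102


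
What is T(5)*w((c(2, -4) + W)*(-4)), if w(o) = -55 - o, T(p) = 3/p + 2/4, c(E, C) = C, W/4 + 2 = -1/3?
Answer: -715/6 ≈ -119.17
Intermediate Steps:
W = -28/3 (W = -8 + 4*(-1/3) = -8 + 4*(-1*⅓) = -8 + 4*(-⅓) = -8 - 4/3 = -28/3 ≈ -9.3333)
T(p) = ½ + 3/p (T(p) = 3/p + 2*(¼) = 3/p + ½ = ½ + 3/p)
T(5)*w((c(2, -4) + W)*(-4)) = ((½)*(6 + 5)/5)*(-55 - (-4 - 28/3)*(-4)) = ((½)*(⅕)*11)*(-55 - (-40)*(-4)/3) = 11*(-55 - 1*160/3)/10 = 11*(-55 - 160/3)/10 = (11/10)*(-325/3) = -715/6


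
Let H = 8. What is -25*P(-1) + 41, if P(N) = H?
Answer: -159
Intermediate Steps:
P(N) = 8
-25*P(-1) + 41 = -25*8 + 41 = -200 + 41 = -159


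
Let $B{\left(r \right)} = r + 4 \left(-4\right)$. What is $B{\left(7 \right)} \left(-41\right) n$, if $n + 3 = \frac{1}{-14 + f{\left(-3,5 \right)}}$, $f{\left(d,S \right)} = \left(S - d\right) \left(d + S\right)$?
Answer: $- \frac{1845}{2} \approx -922.5$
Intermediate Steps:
$f{\left(d,S \right)} = \left(S + d\right) \left(S - d\right)$ ($f{\left(d,S \right)} = \left(S - d\right) \left(S + d\right) = \left(S + d\right) \left(S - d\right)$)
$B{\left(r \right)} = -16 + r$ ($B{\left(r \right)} = r - 16 = -16 + r$)
$n = - \frac{5}{2}$ ($n = -3 + \frac{1}{-14 + \left(5^{2} - \left(-3\right)^{2}\right)} = -3 + \frac{1}{-14 + \left(25 - 9\right)} = -3 + \frac{1}{-14 + 16} = -3 + \frac{1}{2} = - \frac{5}{2} \approx -2.5$)
$B{\left(7 \right)} \left(-41\right) n = \left(-16 + 7\right) \left(-41\right) \left(- \frac{5}{2}\right) = \left(-9\right) \left(-41\right) \left(- \frac{5}{2}\right) = 369 \left(- \frac{5}{2}\right) = - \frac{1845}{2}$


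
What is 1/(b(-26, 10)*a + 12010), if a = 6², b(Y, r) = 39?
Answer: 1/13414 ≈ 7.4549e-5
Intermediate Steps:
a = 36
1/(b(-26, 10)*a + 12010) = 1/(39*36 + 12010) = 1/(1404 + 12010) = 1/13414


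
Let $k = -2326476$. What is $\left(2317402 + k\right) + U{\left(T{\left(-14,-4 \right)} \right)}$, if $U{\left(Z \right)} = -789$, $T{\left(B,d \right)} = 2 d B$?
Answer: $-9863$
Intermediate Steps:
$T{\left(B,d \right)} = 2 B d$
$\left(2317402 + k\right) + U{\left(T{\left(-14,-4 \right)} \right)} = \left(2317402 - 2326476\right) - 789 = -9074 - 789 = -9863$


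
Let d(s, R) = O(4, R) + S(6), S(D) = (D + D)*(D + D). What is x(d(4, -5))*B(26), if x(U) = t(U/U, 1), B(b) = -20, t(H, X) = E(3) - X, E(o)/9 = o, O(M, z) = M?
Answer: -520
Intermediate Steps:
S(D) = 4*D**2 (S(D) = (2*D)*(2*D) = 4*D**2)
E(o) = 9*o
t(H, X) = 27 - X (t(H, X) = 9*3 - X = 27 - X)
d(s, R) = 148 (d(s, R) = 4 + 4*6**2 = 4 + 4*36 = 4 + 144 = 148)
x(U) = 26 (x(U) = 27 - 1*1 = 27 - 1 = 26)
x(d(4, -5))*B(26) = 26*(-20) = -520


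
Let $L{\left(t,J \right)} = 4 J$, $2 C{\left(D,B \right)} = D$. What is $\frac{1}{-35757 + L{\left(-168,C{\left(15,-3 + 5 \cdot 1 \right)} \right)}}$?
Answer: $- \frac{1}{35727} \approx -2.799 \cdot 10^{-5}$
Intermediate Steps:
$C{\left(D,B \right)} = \frac{D}{2}$
$\frac{1}{-35757 + L{\left(-168,C{\left(15,-3 + 5 \cdot 1 \right)} \right)}} = \frac{1}{-35757 + 4 \cdot \frac{1}{2} \cdot 15} = \frac{1}{-35757 + 4 \cdot \frac{15}{2}} = \frac{1}{-35757 + 30} = \frac{1}{-35727} = - \frac{1}{35727}$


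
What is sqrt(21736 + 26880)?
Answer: 2*sqrt(12154) ≈ 220.49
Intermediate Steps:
sqrt(21736 + 26880) = sqrt(48616) = 2*sqrt(12154)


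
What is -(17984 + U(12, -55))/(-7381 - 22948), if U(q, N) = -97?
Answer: 17887/30329 ≈ 0.58977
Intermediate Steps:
-(17984 + U(12, -55))/(-7381 - 22948) = -(17984 - 97)/(-7381 - 22948) = -17887/(-30329) = -17887*(-1)/30329 = -1*(-17887/30329) = 17887/30329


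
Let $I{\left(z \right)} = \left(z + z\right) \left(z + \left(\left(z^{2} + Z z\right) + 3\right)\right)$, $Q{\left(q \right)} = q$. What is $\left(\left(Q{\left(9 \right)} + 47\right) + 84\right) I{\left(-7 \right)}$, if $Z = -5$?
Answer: $-156800$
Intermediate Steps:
$I{\left(z \right)} = 2 z \left(3 + z^{2} - 4 z\right)$ ($I{\left(z \right)} = \left(z + z\right) \left(z + \left(\left(z^{2} - 5 z\right) + 3\right)\right) = 2 z \left(z + \left(3 + z^{2} - 5 z\right)\right) = 2 z \left(3 + z^{2} - 4 z\right)$)
$\left(\left(Q{\left(9 \right)} + 47\right) + 84\right) I{\left(-7 \right)} = \left(\left(9 + 47\right) + 84\right) 2 \left(-7\right) \left(3 + \left(-7\right)^{2} - -28\right) = \left(56 + 84\right) 2 \left(-7\right) \left(3 + 49 + 28\right) = 140 \cdot 2 \left(-7\right) 80 = 140 \left(-1120\right) = -156800$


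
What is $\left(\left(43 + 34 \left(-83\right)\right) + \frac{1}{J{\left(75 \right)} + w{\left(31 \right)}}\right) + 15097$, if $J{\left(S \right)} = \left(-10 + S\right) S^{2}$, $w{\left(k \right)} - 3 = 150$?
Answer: $\frac{4505653405}{365778} \approx 12318.0$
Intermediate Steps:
$w{\left(k \right)} = 153$ ($w{\left(k \right)} = 3 + 150 = 153$)
$J{\left(S \right)} = S^{2} \left(-10 + S\right)$
$\left(\left(43 + 34 \left(-83\right)\right) + \frac{1}{J{\left(75 \right)} + w{\left(31 \right)}}\right) + 15097 = \left(\left(43 + 34 \left(-83\right)\right) + \frac{1}{75^{2} \left(-10 + 75\right) + 153}\right) + 15097 = \left(\left(43 - 2822\right) + \frac{1}{5625 \cdot 65 + 153}\right) + 15097 = \left(-2779 + \frac{1}{365625 + 153}\right) + 15097 = \left(-2779 + \frac{1}{365778}\right) + 15097 = - \frac{1016497061}{365778} + 15097 = \frac{4505653405}{365778}$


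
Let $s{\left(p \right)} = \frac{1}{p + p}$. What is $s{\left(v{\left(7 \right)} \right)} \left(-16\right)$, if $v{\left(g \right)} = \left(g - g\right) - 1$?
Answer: $8$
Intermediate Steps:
$v{\left(g \right)} = -1$ ($v{\left(g \right)} = 0 - 1 = -1$)
$s{\left(p \right)} = \frac{1}{2 p}$
$s{\left(v{\left(7 \right)} \right)} \left(-16\right) = \frac{1}{2 \left(-1\right)} \left(-16\right) = \frac{1}{2} \left(-1\right) \left(-16\right) = \left(- \frac{1}{2}\right) \left(-16\right) = 8$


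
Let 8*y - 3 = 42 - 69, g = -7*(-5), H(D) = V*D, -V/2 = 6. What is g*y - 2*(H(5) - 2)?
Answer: 19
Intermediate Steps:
V = -12 (V = -2*6 = -12)
H(D) = -12*D
g = 35
y = -3 (y = 3/8 + (42 - 69)/8 = 3/8 + (⅛)*(-27) = 3/8 - 27/8 = -3)
g*y - 2*(H(5) - 2) = 35*(-3) - 2*(-12*5 - 2) = -105 - 2*(-60 - 2) = -105 - 2*(-62) = -105 + 124 = 19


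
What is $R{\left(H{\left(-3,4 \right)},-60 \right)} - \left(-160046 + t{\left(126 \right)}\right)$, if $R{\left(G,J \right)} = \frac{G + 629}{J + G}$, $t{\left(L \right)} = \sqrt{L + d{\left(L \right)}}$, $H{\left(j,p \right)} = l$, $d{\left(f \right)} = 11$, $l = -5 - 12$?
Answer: $\frac{12322930}{77} - \sqrt{137} \approx 1.6003 \cdot 10^{5}$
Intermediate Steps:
$l = -17$
$H{\left(j,p \right)} = -17$
$t{\left(L \right)} = \sqrt{11 + L}$ ($t{\left(L \right)} = \sqrt{L + 11} = \sqrt{11 + L}$)
$R{\left(G,J \right)} = \frac{629 + G}{G + J}$
$R{\left(H{\left(-3,4 \right)},-60 \right)} - \left(-160046 + t{\left(126 \right)}\right) = \frac{629 - 17}{-17 - 60} + \left(160046 - \sqrt{11 + 126}\right) = \frac{1}{-77} \cdot 612 + \left(160046 - \sqrt{137}\right) = \left(- \frac{1}{77}\right) 612 + \left(160046 - \sqrt{137}\right) = - \frac{612}{77} + \left(160046 - \sqrt{137}\right) = \frac{12322930}{77} - \sqrt{137}$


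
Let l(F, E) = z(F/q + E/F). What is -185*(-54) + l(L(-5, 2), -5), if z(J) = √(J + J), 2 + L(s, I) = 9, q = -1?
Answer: 9990 + 6*I*√21/7 ≈ 9990.0 + 3.9279*I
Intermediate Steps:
L(s, I) = 7 (L(s, I) = -2 + 9 = 7)
z(J) = √2*√J (z(J) = √(2*J) = √2*√J)
l(F, E) = √2*√(-F + E/F) (l(F, E) = √2*√(F/(-1) + E/F) = √2*√(F*(-1) + E/F) = √2*√(-F + E/F))
-185*(-54) + l(L(-5, 2), -5) = -185*(-54) + √(-2*7 + 2*(-5)/7) = 9990 + √(-14 + 2*(-5)*(⅐)) = 9990 + √(-14 - 10/7) = 9990 + √(-108/7) = 9990 + 6*I*√21/7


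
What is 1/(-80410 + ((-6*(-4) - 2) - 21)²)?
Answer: -1/80409 ≈ -1.2436e-5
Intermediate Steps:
1/(-80410 + ((-6*(-4) - 2) - 21)²) = 1/(-80410 + ((24 - 2) - 21)²) = 1/(-80410 + (22 - 21)²) = 1/(-80410 + 1²) = 1/(-80410 + 1) = 1/(-80409) = -1/80409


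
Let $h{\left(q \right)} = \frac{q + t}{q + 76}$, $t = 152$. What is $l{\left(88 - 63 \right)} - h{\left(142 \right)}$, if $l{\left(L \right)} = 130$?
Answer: $\frac{14023}{109} \approx 128.65$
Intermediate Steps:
$h{\left(q \right)} = \frac{152 + q}{76 + q}$ ($h{\left(q \right)} = \frac{q + 152}{q + 76} = \frac{152 + q}{76 + q}$)
$l{\left(88 - 63 \right)} - h{\left(142 \right)} = 130 - \frac{152 + 142}{76 + 142} = 130 - \frac{1}{218} \cdot 294 = 130 - \frac{147}{109} = \frac{14023}{109}$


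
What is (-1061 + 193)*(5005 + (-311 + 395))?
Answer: -4417252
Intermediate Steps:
(-1061 + 193)*(5005 + (-311 + 395)) = -868*(5005 + 84) = -868*5089 = -4417252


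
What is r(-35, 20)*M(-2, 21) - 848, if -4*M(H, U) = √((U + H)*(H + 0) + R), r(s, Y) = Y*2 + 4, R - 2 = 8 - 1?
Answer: -848 - 11*I*√29 ≈ -848.0 - 59.237*I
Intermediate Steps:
R = 9 (R = 2 + (8 - 1) = 2 + 7 = 9)
r(s, Y) = 4 + 2*Y (r(s, Y) = 2*Y + 4 = 4 + 2*Y)
M(H, U) = -√(9 + H*(H + U))/4 (M(H, U) = -√((U + H)*(H + 0) + 9)/4 = -√((H + U)*H + 9)/4 = -√(H*(H + U) + 9)/4 = -√(9 + H*(H + U))/4)
r(-35, 20)*M(-2, 21) - 848 = (4 + 2*20)*(-√(9 + (-2)² - 2*21)/4) - 848 = (4 + 40)*(-√(9 + 4 - 42)/4) - 848 = 44*(-I*√29/4) - 848 = -11*I*√29 - 848 = -848 - 11*I*√29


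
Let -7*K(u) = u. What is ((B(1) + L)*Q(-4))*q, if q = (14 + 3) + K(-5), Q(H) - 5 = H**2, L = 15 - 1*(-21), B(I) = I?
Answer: 13764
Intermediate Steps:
K(u) = -u/7
L = 36 (L = 15 + 21 = 36)
Q(H) = 5 + H**2
q = 124/7 (q = (14 + 3) - 1/7*(-5) = 17 + 5/7 = 124/7 ≈ 17.714)
((B(1) + L)*Q(-4))*q = ((1 + 36)*(5 + (-4)**2))*(124/7) = (37*(5 + 16))*(124/7) = (37*21)*(124/7) = 777*(124/7) = 13764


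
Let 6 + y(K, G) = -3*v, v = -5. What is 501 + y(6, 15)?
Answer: 510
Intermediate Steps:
y(K, G) = 9 (y(K, G) = -6 - 3*(-5) = -6 + 15 = 9)
501 + y(6, 15) = 501 + 9 = 510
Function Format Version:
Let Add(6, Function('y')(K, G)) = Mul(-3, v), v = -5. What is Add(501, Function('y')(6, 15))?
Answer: 510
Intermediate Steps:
Function('y')(K, G) = 9 (Function('y')(K, G) = Add(-6, Mul(-3, -5)) = Add(-6, 15) = 9)
Add(501, Function('y')(6, 15)) = Add(501, 9) = 510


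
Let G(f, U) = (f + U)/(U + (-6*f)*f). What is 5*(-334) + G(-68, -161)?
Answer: -46601121/27905 ≈ -1670.0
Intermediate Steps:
G(f, U) = (U + f)/(U - 6*f²)
5*(-334) + G(-68, -161) = 5*(-334) + (-161 - 68)/(-161 - 6*(-68)²) = -1670 - 229/(-161 - 6*4624) = -1670 - 229/(-161 - 27744) = -1670 - 229/(-27905) = -1670 - 1/27905*(-229) = -1670 + 229/27905 = -46601121/27905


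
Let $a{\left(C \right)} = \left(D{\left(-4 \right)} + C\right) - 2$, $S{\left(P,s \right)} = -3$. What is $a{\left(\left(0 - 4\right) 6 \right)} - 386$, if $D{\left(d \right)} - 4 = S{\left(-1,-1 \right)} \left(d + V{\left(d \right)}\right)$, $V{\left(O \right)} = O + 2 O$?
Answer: $-360$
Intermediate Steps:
$V{\left(O \right)} = 3 O$
$D{\left(d \right)} = 4 - 12 d$ ($D{\left(d \right)} = 4 - 3 \left(d + 3 d\right) = 4 - 3 \cdot 4 d = 4 - 12 d$)
$a{\left(C \right)} = 50 + C$ ($a{\left(C \right)} = \left(\left(4 - -48\right) + C\right) - 2 = \left(\left(4 + 48\right) + C\right) - 2 = \left(52 + C\right) - 2 = 50 + C$)
$a{\left(\left(0 - 4\right) 6 \right)} - 386 = \left(50 + \left(0 - 4\right) 6\right) - 386 = \left(50 - 24\right) - 386 = 26 - 386 = -360$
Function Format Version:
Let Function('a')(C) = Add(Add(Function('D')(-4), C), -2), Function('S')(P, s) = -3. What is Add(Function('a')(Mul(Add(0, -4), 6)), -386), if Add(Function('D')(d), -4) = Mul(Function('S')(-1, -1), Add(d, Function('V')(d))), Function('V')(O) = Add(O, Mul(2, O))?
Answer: -360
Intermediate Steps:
Function('V')(O) = Mul(3, O)
Function('D')(d) = Add(4, Mul(-12, d)) (Function('D')(d) = Add(4, Mul(-3, Add(d, Mul(3, d)))) = Add(4, Mul(-3, Mul(4, d))) = Add(4, Mul(-12, d)))
Function('a')(C) = Add(50, C) (Function('a')(C) = Add(Add(Add(4, Mul(-12, -4)), C), -2) = Add(Add(Add(4, 48), C), -2) = Add(Add(52, C), -2) = Add(50, C))
Add(Function('a')(Mul(Add(0, -4), 6)), -386) = Add(Add(50, Mul(Add(0, -4), 6)), -386) = Add(Add(50, Mul(-4, 6)), -386) = Add(Add(50, -24), -386) = Add(26, -386) = -360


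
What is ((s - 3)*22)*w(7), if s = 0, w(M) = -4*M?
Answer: 1848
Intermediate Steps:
((s - 3)*22)*w(7) = ((0 - 3)*22)*(-4*7) = -3*22*(-28) = -66*(-28) = 1848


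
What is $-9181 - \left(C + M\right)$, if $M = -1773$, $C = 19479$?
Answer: $-26887$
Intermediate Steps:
$-9181 - \left(C + M\right) = -9181 - \left(19479 - 1773\right) = -9181 - 17706 = -26887$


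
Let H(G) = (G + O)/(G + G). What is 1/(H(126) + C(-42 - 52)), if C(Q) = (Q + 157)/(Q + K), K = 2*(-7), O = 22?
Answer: 252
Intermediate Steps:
K = -14
H(G) = (22 + G)/(2*G) (H(G) = (G + 22)/(G + G) = (22 + G)/((2*G)) = (22 + G)*(1/(2*G)) = (22 + G)/(2*G))
C(Q) = (157 + Q)/(-14 + Q) (C(Q) = (Q + 157)/(Q - 14) = (157 + Q)/(-14 + Q))
1/(H(126) + C(-42 - 52)) = 1/((1/2)*(22 + 126)/126 + (157 + (-42 - 52))/(-14 + (-42 - 52))) = 1/((1/2)*(1/126)*148 + (157 - 94)/(-14 - 94)) = 1/(37/63 + 63/(-108)) = 1/(37/63 - 1/108*63) = 1/(37/63 - 7/12) = 1/(1/252) = 252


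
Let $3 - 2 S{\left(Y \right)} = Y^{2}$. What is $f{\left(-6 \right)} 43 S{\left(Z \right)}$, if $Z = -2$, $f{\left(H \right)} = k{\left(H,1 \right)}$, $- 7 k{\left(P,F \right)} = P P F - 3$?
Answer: $\frac{1419}{14} \approx 101.36$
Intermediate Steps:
$k{\left(P,F \right)} = \frac{3}{7} - \frac{F P^{2}}{7}$ ($k{\left(P,F \right)} = - \frac{P P F - 3}{7} = - \frac{P^{2} F - 3}{7} = - \frac{F P^{2} - 3}{7} = - \frac{-3 + F P^{2}}{7} = \frac{3}{7} - \frac{F P^{2}}{7}$)
$f{\left(H \right)} = \frac{3}{7} - \frac{H^{2}}{7}$
$S{\left(Y \right)} = \frac{3}{2} - \frac{Y^{2}}{2}$
$f{\left(-6 \right)} 43 S{\left(Z \right)} = \left(\frac{3}{7} - \frac{\left(-6\right)^{2}}{7}\right) 43 \left(\frac{3}{2} - \frac{\left(-2\right)^{2}}{2}\right) = \left(\frac{3}{7} - \frac{36}{7}\right) 43 \left(\frac{3}{2} - 2\right) = \left(- \frac{33}{7}\right) 43 \left(- \frac{1}{2}\right) = \left(- \frac{1419}{7}\right) \left(- \frac{1}{2}\right) = \frac{1419}{14}$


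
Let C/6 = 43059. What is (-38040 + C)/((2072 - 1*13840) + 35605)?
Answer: 220314/23837 ≈ 9.2425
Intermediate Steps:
C = 258354 (C = 6*43059 = 258354)
(-38040 + C)/((2072 - 1*13840) + 35605) = (-38040 + 258354)/((2072 - 1*13840) + 35605) = 220314/((2072 - 13840) + 35605) = 220314/(-11768 + 35605) = 220314/23837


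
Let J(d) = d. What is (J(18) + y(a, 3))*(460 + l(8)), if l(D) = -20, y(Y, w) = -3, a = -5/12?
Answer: 6600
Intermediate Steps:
a = -5/12 (a = -5*1/12 = -5/12 ≈ -0.41667)
(J(18) + y(a, 3))*(460 + l(8)) = (18 - 3)*(460 - 20) = 15*440 = 6600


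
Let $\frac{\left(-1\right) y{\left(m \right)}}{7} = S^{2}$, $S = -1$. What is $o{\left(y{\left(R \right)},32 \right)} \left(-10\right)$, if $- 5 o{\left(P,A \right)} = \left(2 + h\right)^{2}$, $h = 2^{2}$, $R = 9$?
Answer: $72$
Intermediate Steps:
$h = 4$
$y{\left(m \right)} = -7$ ($y{\left(m \right)} = - 7 \left(-1\right)^{2} = \left(-7\right) 1 = -7$)
$o{\left(P,A \right)} = - \frac{36}{5}$ ($o{\left(P,A \right)} = - \frac{\left(2 + 4\right)^{2}}{5} = - \frac{6^{2}}{5} = \left(- \frac{1}{5}\right) 36 = - \frac{36}{5}$)
$o{\left(y{\left(R \right)},32 \right)} \left(-10\right) = \left(- \frac{36}{5}\right) \left(-10\right) = 72$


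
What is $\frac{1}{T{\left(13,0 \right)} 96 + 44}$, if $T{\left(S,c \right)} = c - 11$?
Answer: $- \frac{1}{1012} \approx -0.00098814$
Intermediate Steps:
$T{\left(S,c \right)} = -11 + c$
$\frac{1}{T{\left(13,0 \right)} 96 + 44} = \frac{1}{\left(-11 + 0\right) 96 + 44} = \frac{1}{\left(-11\right) 96 + 44} = \frac{1}{-1056 + 44} = \frac{1}{-1012} = - \frac{1}{1012}$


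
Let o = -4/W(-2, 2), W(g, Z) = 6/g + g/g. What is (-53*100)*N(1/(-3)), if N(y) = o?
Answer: -10600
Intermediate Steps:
W(g, Z) = 1 + 6/g (W(g, Z) = 6/g + 1 = 1 + 6/g)
o = 2 (o = -4*(-2/(6 - 2)) = -4/((-1/2*4)) = -4/(-2) = -4*(-1/2) = 2)
N(y) = 2
(-53*100)*N(1/(-3)) = -53*100*2 = -5300*2 = -10600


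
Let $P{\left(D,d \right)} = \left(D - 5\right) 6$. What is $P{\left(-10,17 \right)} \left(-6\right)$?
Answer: $540$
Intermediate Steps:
$P{\left(D,d \right)} = -30 + 6 D$ ($P{\left(D,d \right)} = \left(-5 + D\right) 6 = -30 + 6 D$)
$P{\left(-10,17 \right)} \left(-6\right) = \left(-30 + 6 \left(-10\right)\right) \left(-6\right) = \left(-30 - 60\right) \left(-6\right) = \left(-90\right) \left(-6\right) = 540$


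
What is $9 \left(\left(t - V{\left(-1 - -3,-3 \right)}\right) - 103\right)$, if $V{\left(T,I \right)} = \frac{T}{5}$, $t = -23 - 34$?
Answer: $- \frac{7218}{5} \approx -1443.6$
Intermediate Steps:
$t = -57$ ($t = -23 - 34 = -57$)
$V{\left(T,I \right)} = \frac{T}{5}$ ($V{\left(T,I \right)} = T \frac{1}{5} = \frac{T}{5}$)
$9 \left(\left(t - V{\left(-1 - -3,-3 \right)}\right) - 103\right) = 9 \left(\left(-57 - \frac{-1 - -3}{5}\right) - 103\right) = 9 \left(\left(-57 - \frac{-1 + 3}{5}\right) - 103\right) = 9 \left(\left(-57 - \frac{1}{5} \cdot 2\right) - 103\right) = 9 \left(\left(-57 - \frac{2}{5}\right) - 103\right) = 9 \left(- \frac{287}{5} - 103\right) = 9 \left(- \frac{802}{5}\right) = - \frac{7218}{5}$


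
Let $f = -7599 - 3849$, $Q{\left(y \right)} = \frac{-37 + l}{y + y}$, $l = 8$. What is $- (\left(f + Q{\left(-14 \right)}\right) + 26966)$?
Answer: $- \frac{434533}{28} \approx -15519.0$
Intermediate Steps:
$Q{\left(y \right)} = - \frac{29}{2 y}$ ($Q{\left(y \right)} = \frac{-37 + 8}{y + y} = - \frac{29}{2 y}$)
$f = -11448$ ($f = -7599 - 3849 = -11448$)
$- (\left(f + Q{\left(-14 \right)}\right) + 26966) = - (\left(-11448 - \frac{29}{2 \left(-14\right)}\right) + 26966) = - (\left(-11448 - - \frac{29}{28}\right) + 26966) = - (\left(-11448 + \frac{29}{28}\right) + 26966) = - (- \frac{320515}{28} + 26966) = \left(-1\right) \frac{434533}{28} = - \frac{434533}{28}$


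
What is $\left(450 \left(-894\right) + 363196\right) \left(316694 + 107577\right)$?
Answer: $-16590693184$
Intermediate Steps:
$\left(450 \left(-894\right) + 363196\right) \left(316694 + 107577\right) = \left(-402300 + 363196\right) 424271 = \left(-39104\right) 424271 = -16590693184$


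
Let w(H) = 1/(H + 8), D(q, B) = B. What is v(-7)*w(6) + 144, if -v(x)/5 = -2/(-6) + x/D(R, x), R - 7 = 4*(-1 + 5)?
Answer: 3014/21 ≈ 143.52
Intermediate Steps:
R = 23 (R = 7 + 4*(-1 + 5) = 7 + 4*4 = 7 + 16 = 23)
w(H) = 1/(8 + H)
v(x) = -20/3 (v(x) = -5*(-2/(-6) + x/x) = -5*(-2*(-⅙) + 1) = -5*(⅓ + 1) = -5*4/3 = -20/3)
v(-7)*w(6) + 144 = -20/(3*(8 + 6)) + 144 = -20/3/14 + 144 = -20/3*1/14 + 144 = -10/21 + 144 = 3014/21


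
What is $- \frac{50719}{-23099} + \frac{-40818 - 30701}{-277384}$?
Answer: $\frac{15720656477}{6407293016} \approx 2.4536$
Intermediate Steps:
$- \frac{50719}{-23099} + \frac{-40818 - 30701}{-277384} = \left(-50719\right) \left(- \frac{1}{23099}\right) - - \frac{71519}{277384} = \frac{50719}{23099} + \frac{71519}{277384} = \frac{15720656477}{6407293016}$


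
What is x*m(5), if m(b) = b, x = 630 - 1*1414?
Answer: -3920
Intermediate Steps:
x = -784 (x = 630 - 1414 = -784)
x*m(5) = -784*5 = -3920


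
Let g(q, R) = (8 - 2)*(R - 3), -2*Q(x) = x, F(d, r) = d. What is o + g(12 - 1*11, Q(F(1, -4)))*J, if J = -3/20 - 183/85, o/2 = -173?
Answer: -101197/340 ≈ -297.64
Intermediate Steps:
o = -346 (o = 2*(-173) = -346)
J = -783/340 (J = -3*1/20 - 183*1/85 = -3/20 - 183/85 = -783/340 ≈ -2.3029)
Q(x) = -x/2
g(q, R) = -18 + 6*R (g(q, R) = 6*(-3 + R) = -18 + 6*R)
o + g(12 - 1*11, Q(F(1, -4)))*J = -346 + (-18 + 6*(-1/2*1))*(-783/340) = -346 + (-18 + 6*(-1/2))*(-783/340) = -346 + (-18 - 3)*(-783/340) = -346 - 21*(-783/340) = -346 + 16443/340 = -101197/340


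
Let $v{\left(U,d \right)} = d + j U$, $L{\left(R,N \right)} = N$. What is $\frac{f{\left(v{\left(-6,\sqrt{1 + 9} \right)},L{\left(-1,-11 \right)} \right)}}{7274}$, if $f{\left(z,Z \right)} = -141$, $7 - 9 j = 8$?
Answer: $- \frac{141}{7274} \approx -0.019384$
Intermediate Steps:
$j = - \frac{1}{9}$ ($j = \frac{7}{9} - \frac{8}{9} = - \frac{1}{9} \approx -0.11111$)
$v{\left(U,d \right)} = d - \frac{U}{9}$
$\frac{f{\left(v{\left(-6,\sqrt{1 + 9} \right)},L{\left(-1,-11 \right)} \right)}}{7274} = - \frac{141}{7274}$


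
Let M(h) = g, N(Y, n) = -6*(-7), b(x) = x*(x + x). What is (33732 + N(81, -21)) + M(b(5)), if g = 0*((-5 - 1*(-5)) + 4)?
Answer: 33774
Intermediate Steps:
b(x) = 2*x² (b(x) = x*(2*x) = 2*x²)
N(Y, n) = 42
g = 0 (g = 0*((-5 + 5) + 4) = 0*(0 + 4) = 0*4 = 0)
M(h) = 0
(33732 + N(81, -21)) + M(b(5)) = (33732 + 42) + 0 = 33774 + 0 = 33774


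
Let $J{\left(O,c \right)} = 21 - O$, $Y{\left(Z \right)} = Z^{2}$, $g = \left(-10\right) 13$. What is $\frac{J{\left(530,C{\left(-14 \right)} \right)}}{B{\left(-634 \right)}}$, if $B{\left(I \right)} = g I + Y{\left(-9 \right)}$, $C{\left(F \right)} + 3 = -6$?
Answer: $- \frac{509}{82501} \approx -0.0061696$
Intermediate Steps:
$g = -130$
$C{\left(F \right)} = -9$ ($C{\left(F \right)} = -3 - 6 = -9$)
$B{\left(I \right)} = 81 - 130 I$ ($B{\left(I \right)} = - 130 I + \left(-9\right)^{2} = - 130 I + 81 = 81 - 130 I$)
$\frac{J{\left(530,C{\left(-14 \right)} \right)}}{B{\left(-634 \right)}} = \frac{21 - 530}{81 - -82420} = \frac{21 - 530}{81 + 82420} = - \frac{509}{82501}$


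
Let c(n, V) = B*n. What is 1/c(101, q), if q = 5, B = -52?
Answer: -1/5252 ≈ -0.00019040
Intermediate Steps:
c(n, V) = -52*n
1/c(101, q) = 1/(-52*101) = 1/(-5252) = -1/5252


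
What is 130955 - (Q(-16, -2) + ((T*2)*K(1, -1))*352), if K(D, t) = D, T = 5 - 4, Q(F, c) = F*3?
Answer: 130299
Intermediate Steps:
Q(F, c) = 3*F
T = 1
130955 - (Q(-16, -2) + ((T*2)*K(1, -1))*352) = 130955 - (3*(-16) + ((1*2)*1)*352) = 130955 - (-48 + (2*1)*352) = 130955 - (-48 + 2*352) = 130955 - (-48 + 704) = 130955 - 1*656 = 130955 - 656 = 130299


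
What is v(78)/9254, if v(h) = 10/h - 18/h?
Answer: -2/180453 ≈ -1.1083e-5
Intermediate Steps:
v(h) = -8/h
v(78)/9254 = -8/78/9254 = -8*1/78*(1/9254) = -4/39*1/9254 = -2/180453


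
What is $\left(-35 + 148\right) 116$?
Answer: $13108$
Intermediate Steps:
$\left(-35 + 148\right) 116 = 113 \cdot 116 = 13108$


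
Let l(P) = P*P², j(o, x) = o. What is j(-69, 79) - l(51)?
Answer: -132720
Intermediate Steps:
l(P) = P³
j(-69, 79) - l(51) = -69 - 1*51³ = -69 - 1*132651 = -69 - 132651 = -132720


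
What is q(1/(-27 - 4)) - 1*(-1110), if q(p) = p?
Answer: 34409/31 ≈ 1110.0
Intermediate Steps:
q(1/(-27 - 4)) - 1*(-1110) = 1/(-27 - 4) - 1*(-1110) = 1/(-31) + 1110 = -1/31 + 1110 = 34409/31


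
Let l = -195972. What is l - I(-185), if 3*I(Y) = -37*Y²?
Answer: 678409/3 ≈ 2.2614e+5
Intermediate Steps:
I(Y) = -37*Y²/3 (I(Y) = (-37*Y²)/3 = -37*Y²/3)
l - I(-185) = -195972 - (-37)*(-185)²/3 = -195972 - (-37)*34225/3 = -195972 - 1*(-1266325/3) = -195972 + 1266325/3 = 678409/3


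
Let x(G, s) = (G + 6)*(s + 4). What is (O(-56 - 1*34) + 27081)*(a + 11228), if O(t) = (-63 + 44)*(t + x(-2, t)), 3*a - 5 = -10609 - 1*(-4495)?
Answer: 974142025/3 ≈ 3.2471e+8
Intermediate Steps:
a = -6109/3 (a = 5/3 + (-10609 - 1*(-4495))/3 = 5/3 + (-10609 + 4495)/3 = 5/3 + (⅓)*(-6114) = 5/3 - 2038 = -6109/3 ≈ -2036.3)
x(G, s) = (4 + s)*(6 + G) (x(G, s) = (6 + G)*(4 + s) = (4 + s)*(6 + G))
O(t) = -304 - 95*t (O(t) = (-63 + 44)*(t + (24 + 4*(-2) + 6*t - 2*t)) = -19*(t + (24 - 8 + 6*t - 2*t)) = -19*(t + (16 + 4*t)) = -19*(16 + 5*t) = -304 - 95*t)
(O(-56 - 1*34) + 27081)*(a + 11228) = ((-304 - 95*(-56 - 1*34)) + 27081)*(-6109/3 + 11228) = ((-304 - 95*(-56 - 34)) + 27081)*(27575/3) = ((-304 - 95*(-90)) + 27081)*(27575/3) = ((-304 + 8550) + 27081)*(27575/3) = (8246 + 27081)*(27575/3) = 35327*(27575/3) = 974142025/3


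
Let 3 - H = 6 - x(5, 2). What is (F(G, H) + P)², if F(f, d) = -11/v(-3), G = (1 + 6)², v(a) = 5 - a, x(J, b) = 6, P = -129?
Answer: 1087849/64 ≈ 16998.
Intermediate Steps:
H = 3 (H = 3 - (6 - 1*6) = 3 - (6 - 6) = 3 - 1*0 = 3 + 0 = 3)
G = 49 (G = 7² = 49)
F(f, d) = -11/8 (F(f, d) = -11/(5 - 1*(-3)) = -11/(5 + 3) = -11/8)
(F(G, H) + P)² = (-11/8 - 129)² = (-1043/8)² = 1087849/64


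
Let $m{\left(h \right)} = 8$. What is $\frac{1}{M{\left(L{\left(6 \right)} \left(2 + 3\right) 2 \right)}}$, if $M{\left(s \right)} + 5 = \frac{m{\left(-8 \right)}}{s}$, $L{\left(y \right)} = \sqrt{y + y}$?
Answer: $- \frac{375}{1871} - \frac{10 \sqrt{3}}{1871} \approx -0.20968$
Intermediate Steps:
$L{\left(y \right)} = \sqrt{2} \sqrt{y}$ ($L{\left(y \right)} = \sqrt{2 y} = \sqrt{2} \sqrt{y}$)
$M{\left(s \right)} = -5 + \frac{8}{s}$
$\frac{1}{M{\left(L{\left(6 \right)} \left(2 + 3\right) 2 \right)}} = \frac{1}{-5 + \frac{8}{\sqrt{2} \sqrt{6} \left(2 + 3\right) 2}} = \frac{1}{-5 + \frac{8}{2 \sqrt{3} \cdot 5 \cdot 2}} = \frac{1}{-5 + \frac{8}{2 \sqrt{3} \cdot 10}} = \frac{1}{-5 + \frac{8}{20 \sqrt{3}}} = \frac{1}{-5 + 8 \frac{\sqrt{3}}{60}} = \frac{1}{-5 + \frac{2 \sqrt{3}}{15}}$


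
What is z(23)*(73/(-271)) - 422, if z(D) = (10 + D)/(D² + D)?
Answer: -21043411/49864 ≈ -422.02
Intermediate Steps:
z(D) = (10 + D)/(D + D²)
z(23)*(73/(-271)) - 422 = ((10 + 23)/(23*(1 + 23)))*(73/(-271)) - 422 = ((1/23)*33/24)*(73*(-1/271)) - 422 = ((1/23)*(1/24)*33)*(-73/271) - 422 = (11/184)*(-73/271) - 422 = -803/49864 - 422 = -21043411/49864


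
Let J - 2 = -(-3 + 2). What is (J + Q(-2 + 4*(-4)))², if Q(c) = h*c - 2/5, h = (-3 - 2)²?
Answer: 5004169/25 ≈ 2.0017e+5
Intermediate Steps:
h = 25 (h = (-5)² = 25)
J = 3 (J = 2 - (-3 + 2) = 2 - 1*(-1) = 2 + 1 = 3)
Q(c) = -⅖ + 25*c (Q(c) = 25*c - 2/5 = 25*c - 2*⅕ = 25*c - ⅖ = -⅖ + 25*c)
(J + Q(-2 + 4*(-4)))² = (3 + (-⅖ + 25*(-2 + 4*(-4))))² = (3 + (-⅖ + 25*(-2 - 16)))² = (3 + (-⅖ + 25*(-18)))² = (3 + (-⅖ - 450))² = (3 - 2252/5)² = (-2237/5)² = 5004169/25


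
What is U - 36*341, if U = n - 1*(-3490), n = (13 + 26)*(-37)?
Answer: -10229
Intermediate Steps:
n = -1443 (n = 39*(-37) = -1443)
U = 2047 (U = -1443 - 1*(-3490) = -1443 + 3490 = 2047)
U - 36*341 = 2047 - 36*341 = 2047 - 12276 = -10229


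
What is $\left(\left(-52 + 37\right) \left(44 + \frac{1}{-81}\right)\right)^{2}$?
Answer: $\frac{317374225}{729} \approx 4.3536 \cdot 10^{5}$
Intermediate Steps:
$\left(\left(-52 + 37\right) \left(44 + \frac{1}{-81}\right)\right)^{2} = \left(- 15 \left(44 - \frac{1}{81}\right)\right)^{2} = \left(\left(-15\right) \frac{3563}{81}\right)^{2} = \left(- \frac{17815}{27}\right)^{2} = \frac{317374225}{729}$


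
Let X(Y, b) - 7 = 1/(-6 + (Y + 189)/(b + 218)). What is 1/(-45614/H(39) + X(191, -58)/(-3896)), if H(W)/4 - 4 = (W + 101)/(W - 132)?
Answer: -225968/1032952227 ≈ -0.00021876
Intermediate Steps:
H(W) = 16 + 4*(101 + W)/(-132 + W) (H(W) = 16 + 4*((W + 101)/(W - 132)) = 16 + 4*((101 + W)/(-132 + W)) = 16 + 4*(101 + W)/(-132 + W))
X(Y, b) = 7 + 1/(-6 + (189 + Y)/(218 + b)) (X(Y, b) = 7 + 1/(-6 + (Y + 189)/(b + 218)) = 7 + 1/(-6 + (189 + Y)/(218 + b)))
1/(-45614/H(39) + X(191, -58)/(-3896)) = 1/(-45614*(-132 + 39)/(4*(-427 + 5*39)) + ((7615 - 7*191 + 41*(-58))/(1119 - 1*191 + 6*(-58)))/(-3896)) = 1/(-45614*(-93/(4*(-427 + 195))) + ((7615 - 1337 - 2378)/(1119 - 191 - 348))*(-1/3896)) = 1/(-45614/(4*(-1/93)*(-232)) + (3900/580)*(-1/3896)) = 1/(-45614/928/93 + ((1/580)*3900)*(-1/3896)) = 1/(-45614*93/928 + (195/29)*(-1/3896)) = 1/(-2121051/464 - 195/112984) = 1/(-1032952227/225968) = -225968/1032952227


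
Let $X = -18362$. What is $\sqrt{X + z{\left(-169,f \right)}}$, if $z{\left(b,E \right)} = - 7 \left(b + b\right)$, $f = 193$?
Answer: $2 i \sqrt{3999} \approx 126.48 i$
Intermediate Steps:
$z{\left(b,E \right)} = - 14 b$ ($z{\left(b,E \right)} = - 7 \cdot 2 b = - 14 b$)
$\sqrt{X + z{\left(-169,f \right)}} = \sqrt{-18362 - -2366} = \sqrt{-18362 + 2366} = \sqrt{-15996} = 2 i \sqrt{3999}$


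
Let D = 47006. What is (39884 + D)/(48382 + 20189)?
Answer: 86890/68571 ≈ 1.2672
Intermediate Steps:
(39884 + D)/(48382 + 20189) = (39884 + 47006)/(48382 + 20189) = 86890/68571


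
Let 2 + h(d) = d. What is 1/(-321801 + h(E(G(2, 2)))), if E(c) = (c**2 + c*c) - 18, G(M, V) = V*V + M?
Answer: -1/321749 ≈ -3.1080e-6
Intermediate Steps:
G(M, V) = M + V**2 (G(M, V) = V**2 + M = M + V**2)
E(c) = -18 + 2*c**2 (E(c) = (c**2 + c**2) - 18 = 2*c**2 - 18 = -18 + 2*c**2)
h(d) = -2 + d
1/(-321801 + h(E(G(2, 2)))) = 1/(-321801 + (-2 + (-18 + 2*(2 + 2**2)**2))) = 1/(-321801 + (-2 + (-18 + 2*(2 + 4)**2))) = 1/(-321801 + (-2 + (-18 + 2*6**2))) = 1/(-321801 + (-2 + (-18 + 2*36))) = 1/(-321801 + (-2 + (-18 + 72))) = 1/(-321801 + (-2 + 54)) = 1/(-321801 + 52) = 1/(-321749) = -1/321749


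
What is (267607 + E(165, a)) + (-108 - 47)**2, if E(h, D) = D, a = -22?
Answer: 291610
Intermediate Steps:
(267607 + E(165, a)) + (-108 - 47)**2 = (267607 - 22) + (-108 - 47)**2 = 267585 + (-155)**2 = 267585 + 24025 = 291610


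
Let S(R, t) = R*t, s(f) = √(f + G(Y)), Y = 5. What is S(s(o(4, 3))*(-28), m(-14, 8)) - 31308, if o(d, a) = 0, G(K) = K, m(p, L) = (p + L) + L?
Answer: -31308 - 56*√5 ≈ -31433.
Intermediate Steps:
m(p, L) = p + 2*L (m(p, L) = (L + p) + L = p + 2*L)
s(f) = √(5 + f) (s(f) = √(f + 5) = √(5 + f))
S(s(o(4, 3))*(-28), m(-14, 8)) - 31308 = (√(5 + 0)*(-28))*(-14 + 2*8) - 31308 = (√5*(-28))*(-14 + 16) - 31308 = -28*√5*2 - 31308 = -56*√5 - 31308 = -31308 - 56*√5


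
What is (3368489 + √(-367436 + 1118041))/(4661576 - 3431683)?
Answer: 3368489/1229893 + √750605/1229893 ≈ 2.7396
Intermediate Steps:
(3368489 + √(-367436 + 1118041))/(4661576 - 3431683) = (3368489 + √750605)/1229893 = (3368489 + √750605)*(1/1229893) = 3368489/1229893 + √750605/1229893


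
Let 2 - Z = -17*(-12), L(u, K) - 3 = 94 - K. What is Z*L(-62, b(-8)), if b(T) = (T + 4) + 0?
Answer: -20402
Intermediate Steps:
b(T) = 4 + T (b(T) = (4 + T) + 0 = 4 + T)
L(u, K) = 97 - K (L(u, K) = 3 + (94 - K) = 97 - K)
Z = -202 (Z = 2 - (-17)*(-12) = 2 - 1*204 = 2 - 204 = -202)
Z*L(-62, b(-8)) = -202*(97 - (4 - 8)) = -202*(97 - 1*(-4)) = -202*(97 + 4) = -202*101 = -20402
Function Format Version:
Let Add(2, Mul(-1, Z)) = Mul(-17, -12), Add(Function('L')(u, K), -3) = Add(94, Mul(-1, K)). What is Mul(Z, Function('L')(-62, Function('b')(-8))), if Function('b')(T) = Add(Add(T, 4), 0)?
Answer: -20402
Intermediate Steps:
Function('b')(T) = Add(4, T) (Function('b')(T) = Add(Add(4, T), 0) = Add(4, T))
Function('L')(u, K) = Add(97, Mul(-1, K)) (Function('L')(u, K) = Add(3, Add(94, Mul(-1, K))) = Add(97, Mul(-1, K)))
Z = -202 (Z = Add(2, Mul(-1, Mul(-17, -12))) = Add(2, Mul(-1, 204)) = Add(2, -204) = -202)
Mul(Z, Function('L')(-62, Function('b')(-8))) = Mul(-202, Add(97, Mul(-1, Add(4, -8)))) = Mul(-202, Add(97, Mul(-1, -4))) = Mul(-202, Add(97, 4)) = Mul(-202, 101) = -20402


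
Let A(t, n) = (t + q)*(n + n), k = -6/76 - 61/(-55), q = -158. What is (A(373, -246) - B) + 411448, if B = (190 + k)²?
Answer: 1175785432791/4368100 ≈ 2.6918e+5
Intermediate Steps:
k = 2153/2090 (k = -6*1/76 - 61*(-1/55) = -3/38 + 61/55 = 2153/2090 ≈ 1.0301)
A(t, n) = 2*n*(-158 + t) (A(t, n) = (t - 158)*(n + n) = (-158 + t)*(2*n) = 2*n*(-158 + t))
B = 159402958009/4368100 (B = (190 + 2153/2090)² = (399253/2090)² = 159402958009/4368100 ≈ 36493.)
(A(373, -246) - B) + 411448 = (2*(-246)*(-158 + 373) - 1*159402958009/4368100) + 411448 = (2*(-246)*215 - 159402958009/4368100) + 411448 = (-105780 - 159402958009/4368100) + 411448 = -621460576009/4368100 + 411448 = 1175785432791/4368100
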